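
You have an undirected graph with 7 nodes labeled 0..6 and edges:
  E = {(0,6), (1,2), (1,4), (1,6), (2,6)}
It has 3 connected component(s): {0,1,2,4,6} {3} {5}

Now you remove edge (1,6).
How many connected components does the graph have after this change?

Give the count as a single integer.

Initial component count: 3
Remove (1,6): not a bridge. Count unchanged: 3.
  After removal, components: {0,1,2,4,6} {3} {5}
New component count: 3

Answer: 3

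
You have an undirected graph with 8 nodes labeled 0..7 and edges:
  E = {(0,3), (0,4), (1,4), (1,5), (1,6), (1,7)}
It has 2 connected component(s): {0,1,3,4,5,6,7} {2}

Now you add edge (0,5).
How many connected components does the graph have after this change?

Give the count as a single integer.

Initial component count: 2
Add (0,5): endpoints already in same component. Count unchanged: 2.
New component count: 2

Answer: 2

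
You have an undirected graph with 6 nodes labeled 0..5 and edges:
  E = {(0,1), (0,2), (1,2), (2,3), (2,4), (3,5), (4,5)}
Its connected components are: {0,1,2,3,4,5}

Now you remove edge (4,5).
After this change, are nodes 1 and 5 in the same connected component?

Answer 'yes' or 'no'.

Initial components: {0,1,2,3,4,5}
Removing edge (4,5): not a bridge — component count unchanged at 1.
New components: {0,1,2,3,4,5}
Are 1 and 5 in the same component? yes

Answer: yes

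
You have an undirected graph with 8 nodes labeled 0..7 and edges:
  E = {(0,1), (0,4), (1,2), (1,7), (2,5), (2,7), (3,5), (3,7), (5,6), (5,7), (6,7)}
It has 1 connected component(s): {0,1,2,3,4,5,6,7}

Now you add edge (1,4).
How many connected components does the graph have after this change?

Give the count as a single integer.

Initial component count: 1
Add (1,4): endpoints already in same component. Count unchanged: 1.
New component count: 1

Answer: 1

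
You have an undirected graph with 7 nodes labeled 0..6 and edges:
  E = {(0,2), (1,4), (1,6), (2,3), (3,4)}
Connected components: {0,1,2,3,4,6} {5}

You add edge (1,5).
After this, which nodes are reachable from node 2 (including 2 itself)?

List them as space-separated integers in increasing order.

Before: nodes reachable from 2: {0,1,2,3,4,6}
Adding (1,5): merges 2's component with another. Reachability grows.
After: nodes reachable from 2: {0,1,2,3,4,5,6}

Answer: 0 1 2 3 4 5 6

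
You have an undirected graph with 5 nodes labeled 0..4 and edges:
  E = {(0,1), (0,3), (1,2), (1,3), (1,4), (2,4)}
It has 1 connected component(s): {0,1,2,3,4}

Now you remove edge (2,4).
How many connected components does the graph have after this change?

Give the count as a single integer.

Initial component count: 1
Remove (2,4): not a bridge. Count unchanged: 1.
  After removal, components: {0,1,2,3,4}
New component count: 1

Answer: 1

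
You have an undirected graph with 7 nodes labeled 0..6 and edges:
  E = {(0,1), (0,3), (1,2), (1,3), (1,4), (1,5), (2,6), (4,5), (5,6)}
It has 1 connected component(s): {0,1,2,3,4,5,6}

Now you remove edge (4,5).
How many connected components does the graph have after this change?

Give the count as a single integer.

Answer: 1

Derivation:
Initial component count: 1
Remove (4,5): not a bridge. Count unchanged: 1.
  After removal, components: {0,1,2,3,4,5,6}
New component count: 1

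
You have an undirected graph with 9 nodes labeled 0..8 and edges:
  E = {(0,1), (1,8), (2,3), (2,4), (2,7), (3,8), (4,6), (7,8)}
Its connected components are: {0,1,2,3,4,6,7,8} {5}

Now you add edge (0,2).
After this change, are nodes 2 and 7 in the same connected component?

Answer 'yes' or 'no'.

Initial components: {0,1,2,3,4,6,7,8} {5}
Adding edge (0,2): both already in same component {0,1,2,3,4,6,7,8}. No change.
New components: {0,1,2,3,4,6,7,8} {5}
Are 2 and 7 in the same component? yes

Answer: yes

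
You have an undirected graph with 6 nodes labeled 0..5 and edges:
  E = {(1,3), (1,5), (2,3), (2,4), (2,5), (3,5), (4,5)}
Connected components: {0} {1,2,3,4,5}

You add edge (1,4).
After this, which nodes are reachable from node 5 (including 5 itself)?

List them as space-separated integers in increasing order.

Before: nodes reachable from 5: {1,2,3,4,5}
Adding (1,4): both endpoints already in same component. Reachability from 5 unchanged.
After: nodes reachable from 5: {1,2,3,4,5}

Answer: 1 2 3 4 5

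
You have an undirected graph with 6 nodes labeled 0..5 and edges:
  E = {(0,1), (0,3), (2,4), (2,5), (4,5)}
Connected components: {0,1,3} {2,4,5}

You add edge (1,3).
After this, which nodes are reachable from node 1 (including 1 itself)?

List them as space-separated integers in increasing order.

Answer: 0 1 3

Derivation:
Before: nodes reachable from 1: {0,1,3}
Adding (1,3): both endpoints already in same component. Reachability from 1 unchanged.
After: nodes reachable from 1: {0,1,3}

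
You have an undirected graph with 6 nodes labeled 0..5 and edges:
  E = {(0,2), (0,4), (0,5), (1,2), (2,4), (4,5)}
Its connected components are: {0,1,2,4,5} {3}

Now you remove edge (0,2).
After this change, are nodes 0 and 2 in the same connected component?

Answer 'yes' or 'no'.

Answer: yes

Derivation:
Initial components: {0,1,2,4,5} {3}
Removing edge (0,2): not a bridge — component count unchanged at 2.
New components: {0,1,2,4,5} {3}
Are 0 and 2 in the same component? yes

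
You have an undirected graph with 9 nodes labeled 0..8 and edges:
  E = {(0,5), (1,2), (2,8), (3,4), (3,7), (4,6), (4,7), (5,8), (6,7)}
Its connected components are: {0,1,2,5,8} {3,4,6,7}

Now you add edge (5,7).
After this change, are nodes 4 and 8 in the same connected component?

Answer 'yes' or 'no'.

Answer: yes

Derivation:
Initial components: {0,1,2,5,8} {3,4,6,7}
Adding edge (5,7): merges {0,1,2,5,8} and {3,4,6,7}.
New components: {0,1,2,3,4,5,6,7,8}
Are 4 and 8 in the same component? yes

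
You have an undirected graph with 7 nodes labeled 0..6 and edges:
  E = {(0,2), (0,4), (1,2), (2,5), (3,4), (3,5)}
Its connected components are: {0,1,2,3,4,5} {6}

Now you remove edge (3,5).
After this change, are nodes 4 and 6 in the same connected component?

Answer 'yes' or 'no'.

Answer: no

Derivation:
Initial components: {0,1,2,3,4,5} {6}
Removing edge (3,5): not a bridge — component count unchanged at 2.
New components: {0,1,2,3,4,5} {6}
Are 4 and 6 in the same component? no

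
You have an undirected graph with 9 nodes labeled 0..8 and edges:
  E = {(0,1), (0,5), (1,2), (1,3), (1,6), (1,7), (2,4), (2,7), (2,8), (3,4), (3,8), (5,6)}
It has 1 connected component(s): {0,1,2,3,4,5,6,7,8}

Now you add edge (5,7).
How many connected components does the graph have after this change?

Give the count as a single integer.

Answer: 1

Derivation:
Initial component count: 1
Add (5,7): endpoints already in same component. Count unchanged: 1.
New component count: 1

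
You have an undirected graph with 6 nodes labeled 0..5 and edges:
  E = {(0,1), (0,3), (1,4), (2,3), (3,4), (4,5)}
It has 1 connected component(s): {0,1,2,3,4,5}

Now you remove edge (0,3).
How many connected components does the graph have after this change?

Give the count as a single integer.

Answer: 1

Derivation:
Initial component count: 1
Remove (0,3): not a bridge. Count unchanged: 1.
  After removal, components: {0,1,2,3,4,5}
New component count: 1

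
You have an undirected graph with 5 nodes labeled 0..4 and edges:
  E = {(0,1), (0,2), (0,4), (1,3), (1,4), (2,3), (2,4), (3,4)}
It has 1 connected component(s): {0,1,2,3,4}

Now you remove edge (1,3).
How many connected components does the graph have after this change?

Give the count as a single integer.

Initial component count: 1
Remove (1,3): not a bridge. Count unchanged: 1.
  After removal, components: {0,1,2,3,4}
New component count: 1

Answer: 1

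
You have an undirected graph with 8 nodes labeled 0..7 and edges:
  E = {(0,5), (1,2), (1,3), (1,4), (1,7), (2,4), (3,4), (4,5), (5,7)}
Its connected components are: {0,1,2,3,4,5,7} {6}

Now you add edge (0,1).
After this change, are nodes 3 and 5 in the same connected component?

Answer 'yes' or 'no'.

Answer: yes

Derivation:
Initial components: {0,1,2,3,4,5,7} {6}
Adding edge (0,1): both already in same component {0,1,2,3,4,5,7}. No change.
New components: {0,1,2,3,4,5,7} {6}
Are 3 and 5 in the same component? yes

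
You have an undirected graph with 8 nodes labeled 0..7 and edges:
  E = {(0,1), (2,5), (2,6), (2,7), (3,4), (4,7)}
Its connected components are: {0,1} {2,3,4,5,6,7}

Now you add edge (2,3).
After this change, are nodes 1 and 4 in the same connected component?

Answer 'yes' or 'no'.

Initial components: {0,1} {2,3,4,5,6,7}
Adding edge (2,3): both already in same component {2,3,4,5,6,7}. No change.
New components: {0,1} {2,3,4,5,6,7}
Are 1 and 4 in the same component? no

Answer: no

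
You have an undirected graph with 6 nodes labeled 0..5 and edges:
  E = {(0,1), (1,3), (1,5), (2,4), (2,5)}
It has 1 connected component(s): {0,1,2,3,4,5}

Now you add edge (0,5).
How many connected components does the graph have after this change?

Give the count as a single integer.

Answer: 1

Derivation:
Initial component count: 1
Add (0,5): endpoints already in same component. Count unchanged: 1.
New component count: 1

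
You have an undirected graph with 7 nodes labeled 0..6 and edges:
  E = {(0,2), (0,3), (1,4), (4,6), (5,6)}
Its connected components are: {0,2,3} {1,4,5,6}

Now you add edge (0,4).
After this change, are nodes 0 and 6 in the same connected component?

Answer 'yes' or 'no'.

Initial components: {0,2,3} {1,4,5,6}
Adding edge (0,4): merges {0,2,3} and {1,4,5,6}.
New components: {0,1,2,3,4,5,6}
Are 0 and 6 in the same component? yes

Answer: yes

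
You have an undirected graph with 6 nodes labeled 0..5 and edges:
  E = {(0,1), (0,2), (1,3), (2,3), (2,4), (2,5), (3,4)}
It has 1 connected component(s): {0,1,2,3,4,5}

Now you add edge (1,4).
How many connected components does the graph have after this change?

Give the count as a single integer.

Initial component count: 1
Add (1,4): endpoints already in same component. Count unchanged: 1.
New component count: 1

Answer: 1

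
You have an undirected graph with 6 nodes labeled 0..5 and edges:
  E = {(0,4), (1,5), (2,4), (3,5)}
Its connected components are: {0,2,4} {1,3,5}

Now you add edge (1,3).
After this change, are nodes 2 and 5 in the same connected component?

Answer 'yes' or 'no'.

Initial components: {0,2,4} {1,3,5}
Adding edge (1,3): both already in same component {1,3,5}. No change.
New components: {0,2,4} {1,3,5}
Are 2 and 5 in the same component? no

Answer: no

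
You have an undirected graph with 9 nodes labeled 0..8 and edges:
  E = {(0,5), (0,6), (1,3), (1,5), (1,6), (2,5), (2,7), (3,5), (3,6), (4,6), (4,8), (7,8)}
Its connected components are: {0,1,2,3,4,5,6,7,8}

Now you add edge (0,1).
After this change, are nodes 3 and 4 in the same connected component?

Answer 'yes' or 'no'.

Answer: yes

Derivation:
Initial components: {0,1,2,3,4,5,6,7,8}
Adding edge (0,1): both already in same component {0,1,2,3,4,5,6,7,8}. No change.
New components: {0,1,2,3,4,5,6,7,8}
Are 3 and 4 in the same component? yes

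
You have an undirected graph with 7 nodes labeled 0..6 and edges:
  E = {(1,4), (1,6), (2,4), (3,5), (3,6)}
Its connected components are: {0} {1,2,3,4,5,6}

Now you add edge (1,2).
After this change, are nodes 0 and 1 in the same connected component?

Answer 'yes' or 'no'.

Answer: no

Derivation:
Initial components: {0} {1,2,3,4,5,6}
Adding edge (1,2): both already in same component {1,2,3,4,5,6}. No change.
New components: {0} {1,2,3,4,5,6}
Are 0 and 1 in the same component? no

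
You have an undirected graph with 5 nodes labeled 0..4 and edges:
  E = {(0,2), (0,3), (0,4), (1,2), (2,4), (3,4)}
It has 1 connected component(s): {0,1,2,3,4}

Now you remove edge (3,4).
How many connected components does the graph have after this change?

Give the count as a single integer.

Initial component count: 1
Remove (3,4): not a bridge. Count unchanged: 1.
  After removal, components: {0,1,2,3,4}
New component count: 1

Answer: 1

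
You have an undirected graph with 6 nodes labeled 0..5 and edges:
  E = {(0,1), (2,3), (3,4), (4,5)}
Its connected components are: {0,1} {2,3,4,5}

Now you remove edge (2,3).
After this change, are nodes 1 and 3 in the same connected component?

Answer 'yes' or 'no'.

Initial components: {0,1} {2,3,4,5}
Removing edge (2,3): it was a bridge — component count 2 -> 3.
New components: {0,1} {2} {3,4,5}
Are 1 and 3 in the same component? no

Answer: no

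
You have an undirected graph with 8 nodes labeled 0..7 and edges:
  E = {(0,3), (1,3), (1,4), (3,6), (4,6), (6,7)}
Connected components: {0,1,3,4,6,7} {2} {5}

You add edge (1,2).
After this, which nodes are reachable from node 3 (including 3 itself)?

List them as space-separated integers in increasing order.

Answer: 0 1 2 3 4 6 7

Derivation:
Before: nodes reachable from 3: {0,1,3,4,6,7}
Adding (1,2): merges 3's component with another. Reachability grows.
After: nodes reachable from 3: {0,1,2,3,4,6,7}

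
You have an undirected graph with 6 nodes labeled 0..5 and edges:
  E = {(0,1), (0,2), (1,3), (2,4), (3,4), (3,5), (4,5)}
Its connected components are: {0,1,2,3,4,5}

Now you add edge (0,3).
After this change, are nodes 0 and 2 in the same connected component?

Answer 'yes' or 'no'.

Initial components: {0,1,2,3,4,5}
Adding edge (0,3): both already in same component {0,1,2,3,4,5}. No change.
New components: {0,1,2,3,4,5}
Are 0 and 2 in the same component? yes

Answer: yes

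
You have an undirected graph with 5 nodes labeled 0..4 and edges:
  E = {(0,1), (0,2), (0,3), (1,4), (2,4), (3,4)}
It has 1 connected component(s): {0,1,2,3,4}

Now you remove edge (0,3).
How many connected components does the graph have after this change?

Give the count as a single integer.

Initial component count: 1
Remove (0,3): not a bridge. Count unchanged: 1.
  After removal, components: {0,1,2,3,4}
New component count: 1

Answer: 1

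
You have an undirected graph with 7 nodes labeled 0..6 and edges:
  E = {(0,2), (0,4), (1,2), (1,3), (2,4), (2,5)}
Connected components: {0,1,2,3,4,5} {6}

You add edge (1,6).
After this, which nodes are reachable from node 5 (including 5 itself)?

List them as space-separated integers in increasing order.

Answer: 0 1 2 3 4 5 6

Derivation:
Before: nodes reachable from 5: {0,1,2,3,4,5}
Adding (1,6): merges 5's component with another. Reachability grows.
After: nodes reachable from 5: {0,1,2,3,4,5,6}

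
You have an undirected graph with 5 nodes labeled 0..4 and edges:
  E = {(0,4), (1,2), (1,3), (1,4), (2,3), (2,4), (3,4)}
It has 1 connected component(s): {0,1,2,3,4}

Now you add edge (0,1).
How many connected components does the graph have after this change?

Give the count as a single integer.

Answer: 1

Derivation:
Initial component count: 1
Add (0,1): endpoints already in same component. Count unchanged: 1.
New component count: 1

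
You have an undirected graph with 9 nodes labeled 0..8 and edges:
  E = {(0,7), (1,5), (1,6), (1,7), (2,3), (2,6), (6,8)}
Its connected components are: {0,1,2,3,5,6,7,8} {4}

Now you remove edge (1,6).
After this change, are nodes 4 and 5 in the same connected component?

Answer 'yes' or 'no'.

Initial components: {0,1,2,3,5,6,7,8} {4}
Removing edge (1,6): it was a bridge — component count 2 -> 3.
New components: {0,1,5,7} {2,3,6,8} {4}
Are 4 and 5 in the same component? no

Answer: no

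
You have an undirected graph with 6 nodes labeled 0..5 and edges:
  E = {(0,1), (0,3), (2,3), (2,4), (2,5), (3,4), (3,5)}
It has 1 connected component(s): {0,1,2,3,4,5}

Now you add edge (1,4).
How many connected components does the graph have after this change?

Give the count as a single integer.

Answer: 1

Derivation:
Initial component count: 1
Add (1,4): endpoints already in same component. Count unchanged: 1.
New component count: 1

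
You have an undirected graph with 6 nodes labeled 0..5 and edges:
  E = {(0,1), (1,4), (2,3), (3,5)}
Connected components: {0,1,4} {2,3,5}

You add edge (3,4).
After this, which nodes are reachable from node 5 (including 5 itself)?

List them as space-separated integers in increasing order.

Before: nodes reachable from 5: {2,3,5}
Adding (3,4): merges 5's component with another. Reachability grows.
After: nodes reachable from 5: {0,1,2,3,4,5}

Answer: 0 1 2 3 4 5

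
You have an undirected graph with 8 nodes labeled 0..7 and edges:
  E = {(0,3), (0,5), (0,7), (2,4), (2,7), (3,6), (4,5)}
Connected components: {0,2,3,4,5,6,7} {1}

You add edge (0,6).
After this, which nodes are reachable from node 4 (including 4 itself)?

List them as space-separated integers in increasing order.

Answer: 0 2 3 4 5 6 7

Derivation:
Before: nodes reachable from 4: {0,2,3,4,5,6,7}
Adding (0,6): both endpoints already in same component. Reachability from 4 unchanged.
After: nodes reachable from 4: {0,2,3,4,5,6,7}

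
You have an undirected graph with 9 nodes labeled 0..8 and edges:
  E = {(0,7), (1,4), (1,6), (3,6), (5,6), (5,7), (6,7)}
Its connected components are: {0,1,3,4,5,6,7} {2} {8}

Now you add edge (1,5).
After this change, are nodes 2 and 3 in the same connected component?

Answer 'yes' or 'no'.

Initial components: {0,1,3,4,5,6,7} {2} {8}
Adding edge (1,5): both already in same component {0,1,3,4,5,6,7}. No change.
New components: {0,1,3,4,5,6,7} {2} {8}
Are 2 and 3 in the same component? no

Answer: no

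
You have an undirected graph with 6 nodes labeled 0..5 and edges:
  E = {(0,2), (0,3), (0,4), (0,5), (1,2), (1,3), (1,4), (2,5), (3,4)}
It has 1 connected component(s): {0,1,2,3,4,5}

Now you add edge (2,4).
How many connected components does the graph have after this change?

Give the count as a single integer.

Initial component count: 1
Add (2,4): endpoints already in same component. Count unchanged: 1.
New component count: 1

Answer: 1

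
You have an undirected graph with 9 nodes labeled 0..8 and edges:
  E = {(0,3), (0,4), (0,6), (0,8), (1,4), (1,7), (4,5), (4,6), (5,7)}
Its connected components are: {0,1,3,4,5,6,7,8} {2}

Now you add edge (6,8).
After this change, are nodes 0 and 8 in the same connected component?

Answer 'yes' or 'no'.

Answer: yes

Derivation:
Initial components: {0,1,3,4,5,6,7,8} {2}
Adding edge (6,8): both already in same component {0,1,3,4,5,6,7,8}. No change.
New components: {0,1,3,4,5,6,7,8} {2}
Are 0 and 8 in the same component? yes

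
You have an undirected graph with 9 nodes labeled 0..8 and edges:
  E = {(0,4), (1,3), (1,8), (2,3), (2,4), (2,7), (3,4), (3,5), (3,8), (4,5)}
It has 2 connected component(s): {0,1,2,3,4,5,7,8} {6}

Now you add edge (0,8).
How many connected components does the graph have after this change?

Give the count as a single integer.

Initial component count: 2
Add (0,8): endpoints already in same component. Count unchanged: 2.
New component count: 2

Answer: 2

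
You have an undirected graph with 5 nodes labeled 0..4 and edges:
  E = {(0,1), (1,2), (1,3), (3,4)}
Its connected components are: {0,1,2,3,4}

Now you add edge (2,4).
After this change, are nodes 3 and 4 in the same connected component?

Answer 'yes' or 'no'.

Answer: yes

Derivation:
Initial components: {0,1,2,3,4}
Adding edge (2,4): both already in same component {0,1,2,3,4}. No change.
New components: {0,1,2,3,4}
Are 3 and 4 in the same component? yes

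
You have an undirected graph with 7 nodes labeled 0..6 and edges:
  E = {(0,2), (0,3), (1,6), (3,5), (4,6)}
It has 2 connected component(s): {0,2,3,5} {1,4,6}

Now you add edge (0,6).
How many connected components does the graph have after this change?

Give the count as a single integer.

Initial component count: 2
Add (0,6): merges two components. Count decreases: 2 -> 1.
New component count: 1

Answer: 1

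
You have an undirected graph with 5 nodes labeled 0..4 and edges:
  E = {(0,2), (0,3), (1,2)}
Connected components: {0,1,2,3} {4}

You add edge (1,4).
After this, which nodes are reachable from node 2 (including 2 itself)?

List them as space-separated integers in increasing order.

Before: nodes reachable from 2: {0,1,2,3}
Adding (1,4): merges 2's component with another. Reachability grows.
After: nodes reachable from 2: {0,1,2,3,4}

Answer: 0 1 2 3 4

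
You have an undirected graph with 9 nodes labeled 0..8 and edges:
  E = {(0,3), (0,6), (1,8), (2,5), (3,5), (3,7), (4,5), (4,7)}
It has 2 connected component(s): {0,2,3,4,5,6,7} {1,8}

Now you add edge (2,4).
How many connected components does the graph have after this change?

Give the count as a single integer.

Answer: 2

Derivation:
Initial component count: 2
Add (2,4): endpoints already in same component. Count unchanged: 2.
New component count: 2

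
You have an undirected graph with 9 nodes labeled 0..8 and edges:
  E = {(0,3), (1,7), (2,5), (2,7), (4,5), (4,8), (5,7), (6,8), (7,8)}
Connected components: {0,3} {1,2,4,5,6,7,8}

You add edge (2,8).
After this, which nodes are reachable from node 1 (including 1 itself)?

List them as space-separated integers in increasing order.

Answer: 1 2 4 5 6 7 8

Derivation:
Before: nodes reachable from 1: {1,2,4,5,6,7,8}
Adding (2,8): both endpoints already in same component. Reachability from 1 unchanged.
After: nodes reachable from 1: {1,2,4,5,6,7,8}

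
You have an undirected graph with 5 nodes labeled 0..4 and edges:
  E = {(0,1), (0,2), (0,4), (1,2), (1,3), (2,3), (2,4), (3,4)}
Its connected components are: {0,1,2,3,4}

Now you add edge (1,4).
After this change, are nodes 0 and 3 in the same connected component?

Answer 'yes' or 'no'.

Initial components: {0,1,2,3,4}
Adding edge (1,4): both already in same component {0,1,2,3,4}. No change.
New components: {0,1,2,3,4}
Are 0 and 3 in the same component? yes

Answer: yes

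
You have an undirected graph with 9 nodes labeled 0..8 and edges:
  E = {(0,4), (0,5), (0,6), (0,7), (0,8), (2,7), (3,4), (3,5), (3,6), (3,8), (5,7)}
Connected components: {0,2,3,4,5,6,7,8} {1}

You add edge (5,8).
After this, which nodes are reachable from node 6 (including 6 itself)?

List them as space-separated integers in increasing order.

Answer: 0 2 3 4 5 6 7 8

Derivation:
Before: nodes reachable from 6: {0,2,3,4,5,6,7,8}
Adding (5,8): both endpoints already in same component. Reachability from 6 unchanged.
After: nodes reachable from 6: {0,2,3,4,5,6,7,8}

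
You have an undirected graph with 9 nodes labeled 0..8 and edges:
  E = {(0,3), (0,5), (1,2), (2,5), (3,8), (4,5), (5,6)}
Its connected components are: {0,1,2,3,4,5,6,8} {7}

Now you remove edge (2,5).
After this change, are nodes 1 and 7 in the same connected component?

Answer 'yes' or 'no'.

Initial components: {0,1,2,3,4,5,6,8} {7}
Removing edge (2,5): it was a bridge — component count 2 -> 3.
New components: {0,3,4,5,6,8} {1,2} {7}
Are 1 and 7 in the same component? no

Answer: no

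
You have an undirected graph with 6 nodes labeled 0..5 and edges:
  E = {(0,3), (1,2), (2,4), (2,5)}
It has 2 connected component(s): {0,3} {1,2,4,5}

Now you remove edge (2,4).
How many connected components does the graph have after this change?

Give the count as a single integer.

Answer: 3

Derivation:
Initial component count: 2
Remove (2,4): it was a bridge. Count increases: 2 -> 3.
  After removal, components: {0,3} {1,2,5} {4}
New component count: 3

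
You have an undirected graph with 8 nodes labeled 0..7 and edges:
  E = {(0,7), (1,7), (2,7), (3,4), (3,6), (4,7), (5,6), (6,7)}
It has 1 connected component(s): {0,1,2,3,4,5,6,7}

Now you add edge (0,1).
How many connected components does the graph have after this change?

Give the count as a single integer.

Answer: 1

Derivation:
Initial component count: 1
Add (0,1): endpoints already in same component. Count unchanged: 1.
New component count: 1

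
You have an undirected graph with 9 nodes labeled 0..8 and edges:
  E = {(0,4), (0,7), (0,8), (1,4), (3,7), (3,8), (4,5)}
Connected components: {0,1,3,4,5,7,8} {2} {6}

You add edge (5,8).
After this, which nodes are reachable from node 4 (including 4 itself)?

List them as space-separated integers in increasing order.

Before: nodes reachable from 4: {0,1,3,4,5,7,8}
Adding (5,8): both endpoints already in same component. Reachability from 4 unchanged.
After: nodes reachable from 4: {0,1,3,4,5,7,8}

Answer: 0 1 3 4 5 7 8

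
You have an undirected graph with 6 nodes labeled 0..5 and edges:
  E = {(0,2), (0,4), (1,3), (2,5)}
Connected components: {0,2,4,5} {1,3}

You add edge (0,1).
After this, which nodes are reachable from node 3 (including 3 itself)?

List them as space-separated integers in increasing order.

Before: nodes reachable from 3: {1,3}
Adding (0,1): merges 3's component with another. Reachability grows.
After: nodes reachable from 3: {0,1,2,3,4,5}

Answer: 0 1 2 3 4 5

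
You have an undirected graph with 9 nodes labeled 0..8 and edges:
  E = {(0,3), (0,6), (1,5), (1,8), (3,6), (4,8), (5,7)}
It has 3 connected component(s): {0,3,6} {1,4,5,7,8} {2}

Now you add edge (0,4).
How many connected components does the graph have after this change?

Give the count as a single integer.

Initial component count: 3
Add (0,4): merges two components. Count decreases: 3 -> 2.
New component count: 2

Answer: 2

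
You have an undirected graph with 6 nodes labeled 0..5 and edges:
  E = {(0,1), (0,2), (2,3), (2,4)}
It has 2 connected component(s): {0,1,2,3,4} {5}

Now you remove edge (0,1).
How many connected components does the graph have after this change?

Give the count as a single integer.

Answer: 3

Derivation:
Initial component count: 2
Remove (0,1): it was a bridge. Count increases: 2 -> 3.
  After removal, components: {0,2,3,4} {1} {5}
New component count: 3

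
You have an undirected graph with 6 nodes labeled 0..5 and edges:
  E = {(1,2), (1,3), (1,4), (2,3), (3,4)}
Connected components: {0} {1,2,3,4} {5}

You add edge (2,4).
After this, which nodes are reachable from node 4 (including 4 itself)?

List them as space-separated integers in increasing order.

Before: nodes reachable from 4: {1,2,3,4}
Adding (2,4): both endpoints already in same component. Reachability from 4 unchanged.
After: nodes reachable from 4: {1,2,3,4}

Answer: 1 2 3 4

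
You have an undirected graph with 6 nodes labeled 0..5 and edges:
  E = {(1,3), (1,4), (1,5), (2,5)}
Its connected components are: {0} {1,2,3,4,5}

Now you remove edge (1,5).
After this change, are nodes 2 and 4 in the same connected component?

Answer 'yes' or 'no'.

Initial components: {0} {1,2,3,4,5}
Removing edge (1,5): it was a bridge — component count 2 -> 3.
New components: {0} {1,3,4} {2,5}
Are 2 and 4 in the same component? no

Answer: no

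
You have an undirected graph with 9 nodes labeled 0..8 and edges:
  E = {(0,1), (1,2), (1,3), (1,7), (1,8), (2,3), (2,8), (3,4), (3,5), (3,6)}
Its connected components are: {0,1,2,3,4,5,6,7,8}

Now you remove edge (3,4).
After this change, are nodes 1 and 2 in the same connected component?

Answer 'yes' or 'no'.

Answer: yes

Derivation:
Initial components: {0,1,2,3,4,5,6,7,8}
Removing edge (3,4): it was a bridge — component count 1 -> 2.
New components: {0,1,2,3,5,6,7,8} {4}
Are 1 and 2 in the same component? yes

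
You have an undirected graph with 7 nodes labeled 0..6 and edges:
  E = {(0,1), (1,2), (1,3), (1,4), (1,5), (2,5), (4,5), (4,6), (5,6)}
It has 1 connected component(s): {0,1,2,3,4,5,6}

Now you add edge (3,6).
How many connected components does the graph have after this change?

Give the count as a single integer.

Initial component count: 1
Add (3,6): endpoints already in same component. Count unchanged: 1.
New component count: 1

Answer: 1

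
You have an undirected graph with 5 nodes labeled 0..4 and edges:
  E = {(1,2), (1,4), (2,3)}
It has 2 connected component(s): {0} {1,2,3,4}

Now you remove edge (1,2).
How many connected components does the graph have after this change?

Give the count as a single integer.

Answer: 3

Derivation:
Initial component count: 2
Remove (1,2): it was a bridge. Count increases: 2 -> 3.
  After removal, components: {0} {1,4} {2,3}
New component count: 3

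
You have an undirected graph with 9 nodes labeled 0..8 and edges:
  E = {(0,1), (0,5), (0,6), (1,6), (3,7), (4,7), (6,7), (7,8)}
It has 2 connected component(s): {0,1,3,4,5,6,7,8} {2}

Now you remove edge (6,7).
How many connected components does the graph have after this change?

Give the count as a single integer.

Initial component count: 2
Remove (6,7): it was a bridge. Count increases: 2 -> 3.
  After removal, components: {0,1,5,6} {2} {3,4,7,8}
New component count: 3

Answer: 3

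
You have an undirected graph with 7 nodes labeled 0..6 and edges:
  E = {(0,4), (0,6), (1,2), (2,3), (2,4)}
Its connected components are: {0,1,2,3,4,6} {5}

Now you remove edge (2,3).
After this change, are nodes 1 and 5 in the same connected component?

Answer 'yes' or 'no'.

Initial components: {0,1,2,3,4,6} {5}
Removing edge (2,3): it was a bridge — component count 2 -> 3.
New components: {0,1,2,4,6} {3} {5}
Are 1 and 5 in the same component? no

Answer: no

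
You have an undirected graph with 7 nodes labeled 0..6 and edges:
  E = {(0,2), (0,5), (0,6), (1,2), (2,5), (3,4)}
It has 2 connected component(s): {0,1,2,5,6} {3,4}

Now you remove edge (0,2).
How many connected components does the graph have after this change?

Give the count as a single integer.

Answer: 2

Derivation:
Initial component count: 2
Remove (0,2): not a bridge. Count unchanged: 2.
  After removal, components: {0,1,2,5,6} {3,4}
New component count: 2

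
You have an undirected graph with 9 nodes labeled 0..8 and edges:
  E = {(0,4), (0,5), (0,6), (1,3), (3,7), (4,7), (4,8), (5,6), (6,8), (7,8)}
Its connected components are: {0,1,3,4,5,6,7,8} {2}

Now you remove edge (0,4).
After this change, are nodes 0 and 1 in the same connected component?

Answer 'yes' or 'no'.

Initial components: {0,1,3,4,5,6,7,8} {2}
Removing edge (0,4): not a bridge — component count unchanged at 2.
New components: {0,1,3,4,5,6,7,8} {2}
Are 0 and 1 in the same component? yes

Answer: yes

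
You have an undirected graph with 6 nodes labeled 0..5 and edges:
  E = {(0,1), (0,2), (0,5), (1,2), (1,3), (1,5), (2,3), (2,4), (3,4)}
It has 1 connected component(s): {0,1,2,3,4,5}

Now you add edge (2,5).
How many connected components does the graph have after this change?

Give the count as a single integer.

Initial component count: 1
Add (2,5): endpoints already in same component. Count unchanged: 1.
New component count: 1

Answer: 1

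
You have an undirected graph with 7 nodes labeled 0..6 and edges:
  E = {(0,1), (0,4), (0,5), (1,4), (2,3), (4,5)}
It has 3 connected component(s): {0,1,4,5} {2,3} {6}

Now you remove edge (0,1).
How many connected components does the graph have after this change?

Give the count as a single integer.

Answer: 3

Derivation:
Initial component count: 3
Remove (0,1): not a bridge. Count unchanged: 3.
  After removal, components: {0,1,4,5} {2,3} {6}
New component count: 3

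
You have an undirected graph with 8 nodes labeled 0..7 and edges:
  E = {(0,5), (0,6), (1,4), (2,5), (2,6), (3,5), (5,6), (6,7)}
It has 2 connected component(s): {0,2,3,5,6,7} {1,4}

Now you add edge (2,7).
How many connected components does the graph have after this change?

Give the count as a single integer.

Initial component count: 2
Add (2,7): endpoints already in same component. Count unchanged: 2.
New component count: 2

Answer: 2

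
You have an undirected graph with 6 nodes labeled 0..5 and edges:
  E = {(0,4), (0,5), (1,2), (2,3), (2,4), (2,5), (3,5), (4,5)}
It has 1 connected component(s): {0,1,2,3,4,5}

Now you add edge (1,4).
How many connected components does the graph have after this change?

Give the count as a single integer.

Answer: 1

Derivation:
Initial component count: 1
Add (1,4): endpoints already in same component. Count unchanged: 1.
New component count: 1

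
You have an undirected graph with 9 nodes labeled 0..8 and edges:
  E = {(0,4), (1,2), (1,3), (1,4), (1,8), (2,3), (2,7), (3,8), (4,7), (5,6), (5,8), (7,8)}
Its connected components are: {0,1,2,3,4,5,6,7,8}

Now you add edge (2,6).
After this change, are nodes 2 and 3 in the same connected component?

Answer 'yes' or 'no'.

Answer: yes

Derivation:
Initial components: {0,1,2,3,4,5,6,7,8}
Adding edge (2,6): both already in same component {0,1,2,3,4,5,6,7,8}. No change.
New components: {0,1,2,3,4,5,6,7,8}
Are 2 and 3 in the same component? yes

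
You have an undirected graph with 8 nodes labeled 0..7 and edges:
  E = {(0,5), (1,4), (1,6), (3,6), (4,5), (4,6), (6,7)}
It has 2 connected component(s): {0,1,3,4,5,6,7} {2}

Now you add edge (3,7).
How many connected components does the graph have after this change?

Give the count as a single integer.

Initial component count: 2
Add (3,7): endpoints already in same component. Count unchanged: 2.
New component count: 2

Answer: 2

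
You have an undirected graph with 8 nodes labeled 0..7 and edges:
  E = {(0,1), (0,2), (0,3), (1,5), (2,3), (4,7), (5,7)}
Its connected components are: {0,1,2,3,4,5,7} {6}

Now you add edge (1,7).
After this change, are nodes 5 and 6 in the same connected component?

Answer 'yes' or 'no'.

Initial components: {0,1,2,3,4,5,7} {6}
Adding edge (1,7): both already in same component {0,1,2,3,4,5,7}. No change.
New components: {0,1,2,3,4,5,7} {6}
Are 5 and 6 in the same component? no

Answer: no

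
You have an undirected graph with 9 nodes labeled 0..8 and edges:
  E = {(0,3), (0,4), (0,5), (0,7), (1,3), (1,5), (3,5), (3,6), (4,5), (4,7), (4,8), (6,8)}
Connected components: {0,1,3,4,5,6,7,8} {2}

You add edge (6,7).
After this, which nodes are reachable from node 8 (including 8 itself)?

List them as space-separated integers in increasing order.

Answer: 0 1 3 4 5 6 7 8

Derivation:
Before: nodes reachable from 8: {0,1,3,4,5,6,7,8}
Adding (6,7): both endpoints already in same component. Reachability from 8 unchanged.
After: nodes reachable from 8: {0,1,3,4,5,6,7,8}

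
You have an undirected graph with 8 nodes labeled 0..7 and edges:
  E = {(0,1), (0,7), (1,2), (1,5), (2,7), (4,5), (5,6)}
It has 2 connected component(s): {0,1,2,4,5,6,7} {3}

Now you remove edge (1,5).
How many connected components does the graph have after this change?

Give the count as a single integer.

Answer: 3

Derivation:
Initial component count: 2
Remove (1,5): it was a bridge. Count increases: 2 -> 3.
  After removal, components: {0,1,2,7} {3} {4,5,6}
New component count: 3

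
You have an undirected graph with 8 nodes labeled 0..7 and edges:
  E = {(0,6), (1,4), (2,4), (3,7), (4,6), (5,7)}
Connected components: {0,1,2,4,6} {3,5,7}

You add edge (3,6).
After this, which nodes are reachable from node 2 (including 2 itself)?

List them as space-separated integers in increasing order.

Before: nodes reachable from 2: {0,1,2,4,6}
Adding (3,6): merges 2's component with another. Reachability grows.
After: nodes reachable from 2: {0,1,2,3,4,5,6,7}

Answer: 0 1 2 3 4 5 6 7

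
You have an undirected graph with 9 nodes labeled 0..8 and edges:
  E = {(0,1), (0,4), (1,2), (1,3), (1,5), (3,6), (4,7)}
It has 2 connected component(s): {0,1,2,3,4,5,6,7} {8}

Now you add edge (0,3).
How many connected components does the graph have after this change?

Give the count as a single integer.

Answer: 2

Derivation:
Initial component count: 2
Add (0,3): endpoints already in same component. Count unchanged: 2.
New component count: 2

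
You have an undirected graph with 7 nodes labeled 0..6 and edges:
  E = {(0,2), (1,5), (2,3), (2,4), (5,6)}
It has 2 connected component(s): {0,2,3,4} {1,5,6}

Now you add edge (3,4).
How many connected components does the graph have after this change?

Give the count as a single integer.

Answer: 2

Derivation:
Initial component count: 2
Add (3,4): endpoints already in same component. Count unchanged: 2.
New component count: 2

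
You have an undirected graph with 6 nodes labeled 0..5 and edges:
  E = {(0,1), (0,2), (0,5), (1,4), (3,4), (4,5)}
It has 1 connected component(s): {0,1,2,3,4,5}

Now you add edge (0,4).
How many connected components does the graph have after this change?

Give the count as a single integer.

Initial component count: 1
Add (0,4): endpoints already in same component. Count unchanged: 1.
New component count: 1

Answer: 1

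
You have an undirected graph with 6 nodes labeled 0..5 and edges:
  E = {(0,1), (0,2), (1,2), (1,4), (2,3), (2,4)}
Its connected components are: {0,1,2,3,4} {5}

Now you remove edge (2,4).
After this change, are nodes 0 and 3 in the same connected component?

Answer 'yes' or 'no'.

Initial components: {0,1,2,3,4} {5}
Removing edge (2,4): not a bridge — component count unchanged at 2.
New components: {0,1,2,3,4} {5}
Are 0 and 3 in the same component? yes

Answer: yes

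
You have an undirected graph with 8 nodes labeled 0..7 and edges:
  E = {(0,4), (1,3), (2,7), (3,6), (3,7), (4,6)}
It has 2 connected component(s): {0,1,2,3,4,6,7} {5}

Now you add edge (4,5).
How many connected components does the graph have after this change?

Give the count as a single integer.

Answer: 1

Derivation:
Initial component count: 2
Add (4,5): merges two components. Count decreases: 2 -> 1.
New component count: 1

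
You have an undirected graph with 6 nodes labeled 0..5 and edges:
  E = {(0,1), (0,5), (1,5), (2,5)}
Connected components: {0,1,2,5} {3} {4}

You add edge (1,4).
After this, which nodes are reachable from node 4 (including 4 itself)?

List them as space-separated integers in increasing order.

Answer: 0 1 2 4 5

Derivation:
Before: nodes reachable from 4: {4}
Adding (1,4): merges 4's component with another. Reachability grows.
After: nodes reachable from 4: {0,1,2,4,5}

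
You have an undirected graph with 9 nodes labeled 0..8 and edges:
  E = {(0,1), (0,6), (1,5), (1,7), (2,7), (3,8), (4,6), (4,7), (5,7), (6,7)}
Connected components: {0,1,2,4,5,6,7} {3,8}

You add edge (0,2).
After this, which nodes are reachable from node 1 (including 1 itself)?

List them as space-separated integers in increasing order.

Answer: 0 1 2 4 5 6 7

Derivation:
Before: nodes reachable from 1: {0,1,2,4,5,6,7}
Adding (0,2): both endpoints already in same component. Reachability from 1 unchanged.
After: nodes reachable from 1: {0,1,2,4,5,6,7}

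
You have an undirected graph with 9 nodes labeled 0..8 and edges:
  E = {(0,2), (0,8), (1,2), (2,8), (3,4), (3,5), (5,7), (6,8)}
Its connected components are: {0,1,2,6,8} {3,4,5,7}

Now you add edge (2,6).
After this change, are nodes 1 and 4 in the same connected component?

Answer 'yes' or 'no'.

Answer: no

Derivation:
Initial components: {0,1,2,6,8} {3,4,5,7}
Adding edge (2,6): both already in same component {0,1,2,6,8}. No change.
New components: {0,1,2,6,8} {3,4,5,7}
Are 1 and 4 in the same component? no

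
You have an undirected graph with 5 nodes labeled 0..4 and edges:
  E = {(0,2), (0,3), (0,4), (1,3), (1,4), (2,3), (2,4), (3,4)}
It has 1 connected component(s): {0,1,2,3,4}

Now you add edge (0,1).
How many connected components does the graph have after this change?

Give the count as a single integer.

Answer: 1

Derivation:
Initial component count: 1
Add (0,1): endpoints already in same component. Count unchanged: 1.
New component count: 1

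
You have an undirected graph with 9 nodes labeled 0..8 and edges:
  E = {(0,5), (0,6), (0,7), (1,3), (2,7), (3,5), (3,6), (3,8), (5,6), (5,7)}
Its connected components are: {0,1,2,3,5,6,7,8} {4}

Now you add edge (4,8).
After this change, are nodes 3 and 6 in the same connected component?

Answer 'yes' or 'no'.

Initial components: {0,1,2,3,5,6,7,8} {4}
Adding edge (4,8): merges {4} and {0,1,2,3,5,6,7,8}.
New components: {0,1,2,3,4,5,6,7,8}
Are 3 and 6 in the same component? yes

Answer: yes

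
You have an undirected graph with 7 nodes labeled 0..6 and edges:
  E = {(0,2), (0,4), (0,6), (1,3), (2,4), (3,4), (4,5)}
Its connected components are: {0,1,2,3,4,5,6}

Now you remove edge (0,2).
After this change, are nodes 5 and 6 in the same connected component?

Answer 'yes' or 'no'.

Initial components: {0,1,2,3,4,5,6}
Removing edge (0,2): not a bridge — component count unchanged at 1.
New components: {0,1,2,3,4,5,6}
Are 5 and 6 in the same component? yes

Answer: yes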